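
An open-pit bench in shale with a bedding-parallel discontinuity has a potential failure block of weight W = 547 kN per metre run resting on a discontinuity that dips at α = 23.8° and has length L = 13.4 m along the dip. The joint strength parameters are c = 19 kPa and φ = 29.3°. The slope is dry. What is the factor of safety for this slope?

Resolving the block weight along and normal to the plane and applying the Mohr–Coulomb strength on the joint:
N' = W cosα = 547·cos23.8° = 500.5 kN/m
Driving force T = W sinα = 547·sin23.8° = 220.7 kN/m
Resisting force R = c·L + N'·tanφ = 19·13.4 + 500.5·tan29.3° = 254.6 + 280.9 = 535.5 kN/m
FS = R / T = 535.5 / 220.7 = 2.426

FS = 2.43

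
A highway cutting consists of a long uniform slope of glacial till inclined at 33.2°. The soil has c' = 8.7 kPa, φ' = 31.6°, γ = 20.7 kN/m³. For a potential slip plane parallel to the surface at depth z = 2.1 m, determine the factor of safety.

FS = 1.38

For an infinite slope with a slip plane parallel to the surface (no pore pressure): FS = [c' + γz cos²β tanφ'] / [γz sinβ cosβ].
γz = 20.7·2.1 = 43.47 kN/m²
Numerator = 8.7 + 43.47·cos²33.2°·tan31.6° = 8.7 + 43.47·0.7002·0.6152 = 27.425 kPa
Denominator = 43.47·sin33.2°·cos33.2° = 43.47·0.5476·0.8368 = 19.917 kPa
FS = 27.425 / 19.917 = 1.377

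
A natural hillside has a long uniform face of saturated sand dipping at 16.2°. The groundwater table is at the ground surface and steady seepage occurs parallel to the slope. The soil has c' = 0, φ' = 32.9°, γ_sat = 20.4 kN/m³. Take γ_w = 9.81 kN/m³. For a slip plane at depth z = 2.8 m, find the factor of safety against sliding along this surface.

With seepage parallel to the slope and the water table at the surface, the effective normal stress on the slip plane uses the buoyant unit weight γ' = γ_sat − γ_w while the driving shear stress uses γ_sat:
FS = [c' + γ' z cos²β tanφ'] / [γ_sat z sinβ cosβ]
(For c' = 0 this reduces to FS = (γ'/γ_sat)·tanφ'/tanβ.)
γ' = 20.4 − 9.81 = 10.59 kN/m³
Numerator = 0.0 + 10.59·2.8·cos²16.2°·tan32.9° = 0.0 + 10.59·2.8·0.9222·0.6469 = 17.690 kPa
Denominator = 20.4·2.8·sin16.2°·cos16.2° = 20.4·2.8·0.2790·0.9603 = 15.303 kPa
FS = 17.690 / 15.303 = 1.156

FS = 1.16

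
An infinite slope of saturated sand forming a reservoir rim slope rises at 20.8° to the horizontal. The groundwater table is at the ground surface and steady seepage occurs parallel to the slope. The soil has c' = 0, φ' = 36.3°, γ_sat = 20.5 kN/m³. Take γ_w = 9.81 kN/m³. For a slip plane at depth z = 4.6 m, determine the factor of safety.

FS = 1.01

With seepage parallel to the slope and the water table at the surface, the effective normal stress on the slip plane uses the buoyant unit weight γ' = γ_sat − γ_w while the driving shear stress uses γ_sat:
FS = [c' + γ' z cos²β tanφ'] / [γ_sat z sinβ cosβ]
(For c' = 0 this reduces to FS = (γ'/γ_sat)·tanφ'/tanβ.)
γ' = 20.5 − 9.81 = 10.69 kN/m³
Numerator = 0.0 + 10.69·4.6·cos²20.8°·tan36.3° = 0.0 + 10.69·4.6·0.8739·0.7346 = 31.567 kPa
Denominator = 20.5·4.6·sin20.8°·cos20.8° = 20.5·4.6·0.3551·0.9348 = 31.304 kPa
FS = 31.567 / 31.304 = 1.008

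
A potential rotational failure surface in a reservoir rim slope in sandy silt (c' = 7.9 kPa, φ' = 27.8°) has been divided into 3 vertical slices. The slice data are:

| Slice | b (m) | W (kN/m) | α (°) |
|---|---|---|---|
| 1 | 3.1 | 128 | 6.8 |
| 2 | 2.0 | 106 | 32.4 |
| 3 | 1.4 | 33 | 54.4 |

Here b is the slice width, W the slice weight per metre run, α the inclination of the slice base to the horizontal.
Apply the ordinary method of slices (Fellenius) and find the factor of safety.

FS = 1.89

Ordinary method of slices: FS = Σ[c'·Δl_i + (W_i cosα_i)·tanφ'] / Σ W_i sinα_i, with Δl_i = b_i / cosα_i.
Slice 1: Δl = 3.1/cos6.8° = 3.122 m; N'_1 = 128·cos6.8° = 127.1; c'Δl = 24.66; W sinα = 15.2
Slice 2: Δl = 2.0/cos32.4° = 2.369 m; N'_2 = 106·cos32.4° = 89.5; c'Δl = 18.71; W sinα = 56.8
Slice 3: Δl = 1.4/cos54.4° = 2.405 m; N'_3 = 33·cos54.4° = 19.2; c'Δl = 19.00; W sinα = 26.8
Σc'Δl = 62.4 kN/m; ΣN' = 235.8 kN/m; ΣW sinα = 98.8 kN/m
Resisting = 62.4 + 235.8·tan27.8° = 62.4 + 124.3 = 186.7 kN/m
FS = 186.7 / 98.8 = 1.890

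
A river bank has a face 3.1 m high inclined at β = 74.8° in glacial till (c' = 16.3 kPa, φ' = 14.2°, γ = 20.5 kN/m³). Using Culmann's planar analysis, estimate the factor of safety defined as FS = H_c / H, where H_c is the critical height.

H_c = (4c'/γ) · sinβ cosφ' / [1 − cos(β − φ')]
    = (4·16.3/20.5) · sin74.8°·cos14.2° / [1 − cos60.6°]
    = 3.180 · 0.9355 / 0.5091 = 5.84 m
FS = H_c / H = 5.84 / 3.1 = 1.885

FS = 1.89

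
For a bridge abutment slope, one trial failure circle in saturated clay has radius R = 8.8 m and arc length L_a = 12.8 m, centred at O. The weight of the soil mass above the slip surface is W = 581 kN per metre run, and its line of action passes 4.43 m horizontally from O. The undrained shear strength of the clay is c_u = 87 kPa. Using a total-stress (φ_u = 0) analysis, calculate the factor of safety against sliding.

FS = 3.81

Taking moments about the centre O, the resisting moment is provided by the undrained shear strength acting along the arc:
M_R = c_u·L_a·R = 87·12.80·8.8 = 9799.7 kN·m/m
M_D = W·d = 581·4.43 = 2573.8 kN·m/m
FS = M_R / M_D = 9799.7 / 2573.8 = 3.807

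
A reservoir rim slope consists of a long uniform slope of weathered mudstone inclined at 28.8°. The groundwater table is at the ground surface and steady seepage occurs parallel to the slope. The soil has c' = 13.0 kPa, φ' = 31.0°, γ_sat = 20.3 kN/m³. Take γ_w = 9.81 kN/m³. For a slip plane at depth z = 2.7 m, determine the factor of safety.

FS = 1.13

With seepage parallel to the slope and the water table at the surface, the effective normal stress on the slip plane uses the buoyant unit weight γ' = γ_sat − γ_w while the driving shear stress uses γ_sat:
FS = [c' + γ' z cos²β tanφ'] / [γ_sat z sinβ cosβ]
γ' = 20.3 − 9.81 = 10.49 kN/m³
Numerator = 13.0 + 10.49·2.7·cos²28.8°·tan31.0° = 13.0 + 10.49·2.7·0.7679·0.6009 = 26.068 kPa
Denominator = 20.3·2.7·sin28.8°·cos28.8° = 20.3·2.7·0.4818·0.8763 = 23.139 kPa
FS = 26.068 / 23.139 = 1.127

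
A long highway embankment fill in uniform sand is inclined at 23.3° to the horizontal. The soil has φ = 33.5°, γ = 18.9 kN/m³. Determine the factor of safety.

FS = 1.54

For a dry cohesionless infinite slope the factor of safety is FS = tanφ / tanβ.
FS = tan33.5° / tan23.3° = 0.6619 / 0.4307 = 1.537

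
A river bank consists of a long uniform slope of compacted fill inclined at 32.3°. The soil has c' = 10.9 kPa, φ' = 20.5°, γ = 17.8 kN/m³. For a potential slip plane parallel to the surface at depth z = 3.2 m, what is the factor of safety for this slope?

For an infinite slope with a slip plane parallel to the surface (no pore pressure): FS = [c' + γz cos²β tanφ'] / [γz sinβ cosβ].
γz = 17.8·3.2 = 56.96 kN/m²
Numerator = 10.9 + 56.96·cos²32.3°·tan20.5° = 10.9 + 56.96·0.7145·0.3739 = 26.116 kPa
Denominator = 56.96·sin32.3°·cos32.3° = 56.96·0.5344·0.8453 = 25.727 kPa
FS = 26.116 / 25.727 = 1.015

FS = 1.02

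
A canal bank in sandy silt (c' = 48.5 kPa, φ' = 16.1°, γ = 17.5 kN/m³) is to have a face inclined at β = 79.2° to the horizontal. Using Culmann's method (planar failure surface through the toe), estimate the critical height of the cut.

Culmann's analysis gives the critical failure plane at α_cr = (β + φ')/2 = (79.2 + 16.1)/2 = 47.7°, and the critical height
H_c = (4c'/γ) · sinβ cosφ' / [1 − cos(β − φ')]
    = (4·48.5/17.5) · sin79.2°·cos16.1° / [1 − cos(63.1°)]
    = 11.086 · 0.9823·0.9608 / [1 − 0.4524]
    = 11.086 · 0.9438 / 0.5476
    = 19.11 m

H_c = 19.11 m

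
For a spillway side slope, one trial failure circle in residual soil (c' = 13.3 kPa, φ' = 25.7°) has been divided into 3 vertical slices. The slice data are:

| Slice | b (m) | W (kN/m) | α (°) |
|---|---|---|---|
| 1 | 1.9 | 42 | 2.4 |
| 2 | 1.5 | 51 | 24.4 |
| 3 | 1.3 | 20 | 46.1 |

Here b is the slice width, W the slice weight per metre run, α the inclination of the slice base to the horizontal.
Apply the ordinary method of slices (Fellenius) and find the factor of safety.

Ordinary method of slices: FS = Σ[c'·Δl_i + (W_i cosα_i)·tanφ'] / Σ W_i sinα_i, with Δl_i = b_i / cosα_i.
Slice 1: Δl = 1.9/cos2.4° = 1.902 m; N'_1 = 42·cos2.4° = 42.0; c'Δl = 25.29; W sinα = 1.8
Slice 2: Δl = 1.5/cos24.4° = 1.647 m; N'_2 = 51·cos24.4° = 46.4; c'Δl = 21.91; W sinα = 21.1
Slice 3: Δl = 1.3/cos46.1° = 1.875 m; N'_3 = 20·cos46.1° = 13.9; c'Δl = 24.94; W sinα = 14.4
Σc'Δl = 72.1 kN/m; ΣN' = 102.3 kN/m; ΣW sinα = 37.2 kN/m
Resisting = 72.1 + 102.3·tan25.7° = 72.1 + 49.2 = 121.4 kN/m
FS = 121.4 / 37.2 = 3.259

FS = 3.26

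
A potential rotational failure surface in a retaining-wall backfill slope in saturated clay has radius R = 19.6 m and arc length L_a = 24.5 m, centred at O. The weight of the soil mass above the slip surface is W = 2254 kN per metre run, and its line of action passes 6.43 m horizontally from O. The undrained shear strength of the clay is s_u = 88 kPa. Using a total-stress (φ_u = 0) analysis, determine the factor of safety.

Taking moments about the centre O, the resisting moment is provided by the undrained shear strength acting along the arc:
M_R = s_u·L_a·R = 88·24.50·19.6 = 42257.6 kN·m/m
M_D = W·d = 2254·6.43 = 14493.2 kN·m/m
FS = M_R / M_D = 42257.6 / 14493.2 = 2.916

FS = 2.92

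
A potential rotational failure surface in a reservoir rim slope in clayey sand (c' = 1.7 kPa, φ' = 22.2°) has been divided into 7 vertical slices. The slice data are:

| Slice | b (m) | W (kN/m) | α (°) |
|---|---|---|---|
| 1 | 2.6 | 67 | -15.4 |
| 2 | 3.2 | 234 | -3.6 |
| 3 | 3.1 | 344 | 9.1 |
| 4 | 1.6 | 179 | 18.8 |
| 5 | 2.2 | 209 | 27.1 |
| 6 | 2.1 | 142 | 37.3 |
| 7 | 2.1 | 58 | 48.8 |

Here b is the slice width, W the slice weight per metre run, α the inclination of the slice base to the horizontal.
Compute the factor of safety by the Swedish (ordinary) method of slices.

Ordinary method of slices: FS = Σ[c'·Δl_i + (W_i cosα_i)·tanφ'] / Σ W_i sinα_i, with Δl_i = b_i / cosα_i.
Slice 1: Δl = 2.6/cos(-15.4°) = 2.697 m; N'_1 = 67·cos(-15.4°) = 64.6; c'Δl = 4.58; W sinα = -17.8
Slice 2: Δl = 3.2/cos(-3.6°) = 3.206 m; N'_2 = 234·cos(-3.6°) = 233.5; c'Δl = 5.45; W sinα = -14.7
Slice 3: Δl = 3.1/cos9.1° = 3.140 m; N'_3 = 344·cos9.1° = 339.7; c'Δl = 5.34; W sinα = 54.4
Slice 4: Δl = 1.6/cos18.8° = 1.690 m; N'_4 = 179·cos18.8° = 169.5; c'Δl = 2.87; W sinα = 57.7
Slice 5: Δl = 2.2/cos27.1° = 2.471 m; N'_5 = 209·cos27.1° = 186.1; c'Δl = 4.20; W sinα = 95.2
Slice 6: Δl = 2.1/cos37.3° = 2.640 m; N'_6 = 142·cos37.3° = 113.0; c'Δl = 4.49; W sinα = 86.1
Slice 7: Δl = 2.1/cos48.8° = 3.188 m; N'_7 = 58·cos48.8° = 38.2; c'Δl = 5.42; W sinα = 43.6
Σc'Δl = 32.4 kN/m; ΣN' = 1144.5 kN/m; ΣW sinα = 304.5 kN/m
Resisting = 32.4 + 1144.5·tan22.2° = 32.4 + 467.0 = 499.4 kN/m
FS = 499.4 / 304.5 = 1.640

FS = 1.64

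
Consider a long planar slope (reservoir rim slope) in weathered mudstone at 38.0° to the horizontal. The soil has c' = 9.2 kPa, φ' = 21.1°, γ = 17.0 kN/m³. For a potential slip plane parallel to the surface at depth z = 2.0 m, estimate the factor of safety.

FS = 1.05

For an infinite slope with a slip plane parallel to the surface (no pore pressure): FS = [c' + γz cos²β tanφ'] / [γz sinβ cosβ].
γz = 17.0·2.0 = 34.00 kN/m²
Numerator = 9.2 + 34.00·cos²38.0°·tan21.1° = 9.2 + 34.00·0.6210·0.3859 = 17.347 kPa
Denominator = 34.00·sin38.0°·cos38.0° = 34.00·0.6157·0.7880 = 16.495 kPa
FS = 17.347 / 16.495 = 1.052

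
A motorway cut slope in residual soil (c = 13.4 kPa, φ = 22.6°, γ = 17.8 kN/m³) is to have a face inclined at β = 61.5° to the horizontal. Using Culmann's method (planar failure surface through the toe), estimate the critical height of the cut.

H_c = 11.02 m

Culmann's analysis gives the critical failure plane at α_cr = (β + φ)/2 = (61.5 + 22.6)/2 = 42.0°, and the critical height
H_c = (4c/γ) · sinβ cosφ / [1 − cos(β − φ)]
    = (4·13.4/17.8) · sin61.5°·cos22.6° / [1 − cos(38.9°)]
    = 3.011 · 0.8788·0.9232 / [1 − 0.7782]
    = 3.011 · 0.8113 / 0.2218
    = 11.02 m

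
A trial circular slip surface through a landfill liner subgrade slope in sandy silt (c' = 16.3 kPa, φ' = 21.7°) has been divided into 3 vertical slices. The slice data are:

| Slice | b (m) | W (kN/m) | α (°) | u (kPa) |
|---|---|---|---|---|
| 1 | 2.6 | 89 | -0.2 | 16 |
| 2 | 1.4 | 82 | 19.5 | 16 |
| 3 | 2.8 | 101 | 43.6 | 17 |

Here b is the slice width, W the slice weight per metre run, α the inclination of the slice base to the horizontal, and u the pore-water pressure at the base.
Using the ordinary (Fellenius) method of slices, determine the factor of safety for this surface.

Ordinary method of slices: FS = Σ[c'·Δl_i + (W_i cosα_i − u_i·Δl_i)·tanφ'] / Σ W_i sinα_i, with Δl_i = b_i / cosα_i.
Slice 1: Δl = 2.6/cos(-0.2°) = 2.600 m; N'_1 = 89·cos(-0.2°) − 16·2.600 = 47.4; c'Δl = 42.38; W sinα = -0.3
Slice 2: Δl = 1.4/cos19.5° = 1.485 m; N'_2 = 82·cos19.5° − 16·1.485 = 53.5; c'Δl = 24.21; W sinα = 27.4
Slice 3: Δl = 2.8/cos43.6° = 3.866 m; N'_3 = 101·cos43.6° − 17·3.866 = 7.4; c'Δl = 63.02; W sinα = 69.7
Σc'Δl = 129.6 kN/m; ΣN' = 108.3 kN/m; ΣW sinα = 96.7 kN/m
Resisting = 129.6 + 108.3·tan21.7° = 129.6 + 43.1 = 172.7 kN/m
FS = 172.7 / 96.7 = 1.786

FS = 1.79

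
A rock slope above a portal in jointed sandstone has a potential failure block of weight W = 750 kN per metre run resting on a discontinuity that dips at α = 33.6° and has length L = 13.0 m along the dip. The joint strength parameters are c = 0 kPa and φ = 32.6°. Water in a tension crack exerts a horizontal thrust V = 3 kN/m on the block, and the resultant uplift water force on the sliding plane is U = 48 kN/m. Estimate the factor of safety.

Resolving the block weight along and normal to the plane and applying the Mohr–Coulomb strength on the joint:
N' = W cosα − U − V sinα = 750·cos33.6° − 48 − 3·sin33.6° = 575.0 kN/m
Driving force T = W sinα + V cosα = 750·sin33.6° + 3·cos33.6° = 417.5 kN/m
Resisting force R = c·L + N'·tanφ = 0·13.0 + 575.0·tan32.6° = 0.0 + 367.7 = 367.7 kN/m
FS = R / T = 367.7 / 417.5 = 0.881

FS = 0.88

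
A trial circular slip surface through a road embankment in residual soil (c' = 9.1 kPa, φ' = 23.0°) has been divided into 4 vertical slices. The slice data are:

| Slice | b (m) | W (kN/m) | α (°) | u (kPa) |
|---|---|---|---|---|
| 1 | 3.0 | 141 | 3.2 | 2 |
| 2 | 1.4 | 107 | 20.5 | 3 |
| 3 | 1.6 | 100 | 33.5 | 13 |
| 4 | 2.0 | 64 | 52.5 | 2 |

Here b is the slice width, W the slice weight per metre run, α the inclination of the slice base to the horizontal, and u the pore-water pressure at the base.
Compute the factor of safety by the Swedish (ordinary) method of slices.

Ordinary method of slices: FS = Σ[c'·Δl_i + (W_i cosα_i − u_i·Δl_i)·tanφ'] / Σ W_i sinα_i, with Δl_i = b_i / cosα_i.
Slice 1: Δl = 3.0/cos3.2° = 3.005 m; N'_1 = 141·cos3.2° − 2·3.005 = 134.8; c'Δl = 27.34; W sinα = 7.9
Slice 2: Δl = 1.4/cos20.5° = 1.495 m; N'_2 = 107·cos20.5° − 3·1.495 = 95.7; c'Δl = 13.60; W sinα = 37.5
Slice 3: Δl = 1.6/cos33.5° = 1.919 m; N'_3 = 100·cos33.5° − 13·1.919 = 58.4; c'Δl = 17.46; W sinα = 55.2
Slice 4: Δl = 2.0/cos52.5° = 3.285 m; N'_4 = 64·cos52.5° − 2·3.285 = 32.4; c'Δl = 29.90; W sinα = 50.8
Σc'Δl = 88.3 kN/m; ΣN' = 321.3 kN/m; ΣW sinα = 151.3 kN/m
Resisting = 88.3 + 321.3·tan23.0° = 88.3 + 136.4 = 224.7 kN/m
FS = 224.7 / 151.3 = 1.485

FS = 1.49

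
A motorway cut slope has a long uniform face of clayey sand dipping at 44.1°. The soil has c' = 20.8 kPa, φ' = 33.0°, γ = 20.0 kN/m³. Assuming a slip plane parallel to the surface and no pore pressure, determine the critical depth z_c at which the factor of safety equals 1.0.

Setting FS = 1.00 in FS = [c' + γz cos²β tanφ'] / [γz sinβ cosβ] and solving for z:
z = c' / [γ cosβ (FS·sinβ − cosβ·tanφ')]
  = 20.8 / [20.0·cos44.1°·(1.00·sin44.1° − cos44.1°·tan33.0°)]
  = 20.8 / [20.0·0.7181·(1.00·0.6959 − 0.7181·0.6494)]
  = 20.8 / 3.2970 = 6.309 m

z_c = 6.31 m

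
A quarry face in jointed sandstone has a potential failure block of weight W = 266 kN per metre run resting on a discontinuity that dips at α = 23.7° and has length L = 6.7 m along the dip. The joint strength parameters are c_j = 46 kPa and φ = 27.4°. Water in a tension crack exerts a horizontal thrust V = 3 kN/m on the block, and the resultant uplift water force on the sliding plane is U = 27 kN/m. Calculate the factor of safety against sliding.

Resolving the block weight along and normal to the plane and applying the Mohr–Coulomb strength on the joint:
N' = W cosα − U − V sinα = 266·cos23.7° − 27 − 3·sin23.7° = 215.4 kN/m
Driving force T = W sinα + V cosα = 266·sin23.7° + 3·cos23.7° = 109.7 kN/m
Resisting force R = c_j·L + N'·tanφ = 46·6.7 + 215.4·tan27.4° = 308.2 + 111.6 = 419.8 kN/m
FS = R / T = 419.8 / 109.7 = 3.828

FS = 3.83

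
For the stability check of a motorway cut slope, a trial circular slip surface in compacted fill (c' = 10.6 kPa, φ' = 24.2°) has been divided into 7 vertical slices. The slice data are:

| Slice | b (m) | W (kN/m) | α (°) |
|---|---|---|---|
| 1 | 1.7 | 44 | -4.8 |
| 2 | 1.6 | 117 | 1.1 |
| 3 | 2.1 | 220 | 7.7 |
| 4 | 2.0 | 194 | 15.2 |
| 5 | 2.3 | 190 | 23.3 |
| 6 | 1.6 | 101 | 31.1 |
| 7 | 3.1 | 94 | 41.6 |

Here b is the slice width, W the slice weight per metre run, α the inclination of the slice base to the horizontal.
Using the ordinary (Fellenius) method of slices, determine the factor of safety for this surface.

FS = 2.13

Ordinary method of slices: FS = Σ[c'·Δl_i + (W_i cosα_i)·tanφ'] / Σ W_i sinα_i, with Δl_i = b_i / cosα_i.
Slice 1: Δl = 1.7/cos(-4.8°) = 1.706 m; N'_1 = 44·cos(-4.8°) = 43.8; c'Δl = 18.08; W sinα = -3.7
Slice 2: Δl = 1.6/cos1.1° = 1.600 m; N'_2 = 117·cos1.1° = 117.0; c'Δl = 16.96; W sinα = 2.2
Slice 3: Δl = 2.1/cos7.7° = 2.119 m; N'_3 = 220·cos7.7° = 218.0; c'Δl = 22.46; W sinα = 29.5
Slice 4: Δl = 2.0/cos15.2° = 2.073 m; N'_4 = 194·cos15.2° = 187.2; c'Δl = 21.97; W sinα = 50.9
Slice 5: Δl = 2.3/cos23.3° = 2.504 m; N'_5 = 190·cos23.3° = 174.5; c'Δl = 26.54; W sinα = 75.2
Slice 6: Δl = 1.6/cos31.1° = 1.869 m; N'_6 = 101·cos31.1° = 86.5; c'Δl = 19.81; W sinα = 52.2
Slice 7: Δl = 3.1/cos41.6° = 4.146 m; N'_7 = 94·cos41.6° = 70.3; c'Δl = 43.94; W sinα = 62.4
Σc'Δl = 169.8 kN/m; ΣN' = 897.3 kN/m; ΣW sinα = 268.6 kN/m
Resisting = 169.8 + 897.3·tan24.2° = 169.8 + 403.3 = 573.0 kN/m
FS = 573.0 / 268.6 = 2.133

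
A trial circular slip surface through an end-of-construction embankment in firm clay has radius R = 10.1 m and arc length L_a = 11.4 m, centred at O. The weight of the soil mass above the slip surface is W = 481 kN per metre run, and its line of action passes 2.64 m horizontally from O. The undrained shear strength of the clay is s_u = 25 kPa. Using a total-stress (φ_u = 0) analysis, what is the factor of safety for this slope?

FS = 2.27

Taking moments about the centre O, the resisting moment is provided by the undrained shear strength acting along the arc:
M_R = s_u·L_a·R = 25·11.40·10.1 = 2878.5 kN·m/m
M_D = W·d = 481·2.64 = 1269.8 kN·m/m
FS = M_R / M_D = 2878.5 / 1269.8 = 2.267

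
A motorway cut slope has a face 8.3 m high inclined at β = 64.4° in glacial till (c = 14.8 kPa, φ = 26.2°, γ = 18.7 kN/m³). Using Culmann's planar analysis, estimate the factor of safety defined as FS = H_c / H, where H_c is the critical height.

FS = 1.44

H_c = (4c/γ) · sinβ cosφ / [1 − cos(β − φ)]
    = (4·14.8/18.7) · sin64.4°·cos26.2° / [1 − cos38.2°]
    = 3.166 · 0.8092 / 0.2141 = 11.96 m
FS = H_c / H = 11.96 / 8.3 = 1.441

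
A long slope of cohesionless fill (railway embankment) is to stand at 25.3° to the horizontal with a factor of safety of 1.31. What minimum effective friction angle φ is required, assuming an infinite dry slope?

FS = tanφ/tanβ ⇒ tanφ = FS · tanβ = 1.31 · tan25.3° = 0.6192
φ = arctan(0.6192) = 31.77°

φ = 31.8°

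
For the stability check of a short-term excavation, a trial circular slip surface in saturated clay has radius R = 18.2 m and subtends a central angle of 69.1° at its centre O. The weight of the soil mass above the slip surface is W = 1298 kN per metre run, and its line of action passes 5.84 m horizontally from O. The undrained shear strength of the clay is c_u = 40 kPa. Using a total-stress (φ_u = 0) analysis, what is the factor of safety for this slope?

FS = 2.11

Taking moments about the centre O, the resisting moment is provided by the undrained shear strength acting along the arc:
Arc length L_a = R·θ = 18.2·(69.1°·π/180) = 18.2·1.2060 = 21.95 m
M_R = c_u·L_a·R = 40·21.95·18.2 = 15979.3 kN·m/m
M_D = W·d = 1298·5.84 = 7580.3 kN·m/m
FS = M_R / M_D = 15979.3 / 7580.3 = 2.108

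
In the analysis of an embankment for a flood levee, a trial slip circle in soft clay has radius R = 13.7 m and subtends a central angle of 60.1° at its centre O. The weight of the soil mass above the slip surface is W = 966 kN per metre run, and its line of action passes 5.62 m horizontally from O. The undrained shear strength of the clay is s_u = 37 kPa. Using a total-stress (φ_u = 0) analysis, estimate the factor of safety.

Taking moments about the centre O, the resisting moment is provided by the undrained shear strength acting along the arc:
Arc length L_a = R·θ = 13.7·(60.1°·π/180) = 13.7·1.0489 = 14.37 m
M_R = s_u·L_a·R = 37·14.37·13.7 = 7284.4 kN·m/m
M_D = W·d = 966·5.62 = 5428.9 kN·m/m
FS = M_R / M_D = 7284.4 / 5428.9 = 1.342

FS = 1.34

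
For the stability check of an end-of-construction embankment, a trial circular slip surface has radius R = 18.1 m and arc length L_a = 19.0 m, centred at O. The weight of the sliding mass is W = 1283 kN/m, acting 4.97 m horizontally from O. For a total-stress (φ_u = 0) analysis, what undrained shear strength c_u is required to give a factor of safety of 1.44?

c_u = 26.7 kPa

FS = c_u·L_a·R / (W·d), so c_u = FS·W·d / (L_a·R).
c_u = 1.44·1283·4.97 / (19.00·18.1) = 9182.2 / 343.90 = 26.70 kPa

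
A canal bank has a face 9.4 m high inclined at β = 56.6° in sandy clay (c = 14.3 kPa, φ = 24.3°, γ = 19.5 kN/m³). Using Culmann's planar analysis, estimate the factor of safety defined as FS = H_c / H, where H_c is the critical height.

H_c = (4c/γ) · sinβ cosφ / [1 − cos(β − φ)]
    = (4·14.3/19.5) · sin56.6°·cos24.3° / [1 − cos32.3°]
    = 2.933 · 0.7609 / 0.1547 = 14.42 m
FS = H_c / H = 14.42 / 9.4 = 1.534

FS = 1.53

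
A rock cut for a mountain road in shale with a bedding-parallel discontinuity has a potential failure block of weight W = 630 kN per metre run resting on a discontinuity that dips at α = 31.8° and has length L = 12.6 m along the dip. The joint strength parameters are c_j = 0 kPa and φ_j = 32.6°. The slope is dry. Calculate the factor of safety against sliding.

Resolving the block weight along and normal to the plane and applying the Mohr–Coulomb strength on the joint:
N' = W cosα = 630·cos31.8° = 535.4 kN/m
Driving force T = W sinα = 630·sin31.8° = 332.0 kN/m
Resisting force R = c_j·L + N'·tanφ_j = 0·12.6 + 535.4·tan32.6° = 0.0 + 342.4 = 342.4 kN/m
FS = R / T = 342.4 / 332.0 = 1.031

FS = 1.03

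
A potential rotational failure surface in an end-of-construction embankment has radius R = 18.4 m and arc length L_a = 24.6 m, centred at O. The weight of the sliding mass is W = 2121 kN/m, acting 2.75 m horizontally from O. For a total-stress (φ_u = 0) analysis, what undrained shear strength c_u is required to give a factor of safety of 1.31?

FS = c_u·L_a·R / (W·d), so c_u = FS·W·d / (L_a·R).
c_u = 1.31·2121·2.75 / (24.60·18.4) = 7640.9 / 452.64 = 16.88 kPa

c_u = 16.9 kPa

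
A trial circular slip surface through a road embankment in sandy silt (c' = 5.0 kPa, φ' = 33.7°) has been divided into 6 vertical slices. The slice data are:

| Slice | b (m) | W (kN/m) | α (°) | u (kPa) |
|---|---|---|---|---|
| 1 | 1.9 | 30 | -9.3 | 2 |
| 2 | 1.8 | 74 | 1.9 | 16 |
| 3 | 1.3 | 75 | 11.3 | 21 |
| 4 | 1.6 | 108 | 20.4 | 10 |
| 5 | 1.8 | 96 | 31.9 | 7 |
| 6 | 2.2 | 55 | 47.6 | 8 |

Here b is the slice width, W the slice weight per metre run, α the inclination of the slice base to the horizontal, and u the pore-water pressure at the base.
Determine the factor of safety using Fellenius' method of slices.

FS = 1.74

Ordinary method of slices: FS = Σ[c'·Δl_i + (W_i cosα_i − u_i·Δl_i)·tanφ'] / Σ W_i sinα_i, with Δl_i = b_i / cosα_i.
Slice 1: Δl = 1.9/cos(-9.3°) = 1.925 m; N'_1 = 30·cos(-9.3°) − 2·1.925 = 25.8; c'Δl = 9.63; W sinα = -4.8
Slice 2: Δl = 1.8/cos1.9° = 1.801 m; N'_2 = 74·cos1.9° − 16·1.801 = 45.1; c'Δl = 9.00; W sinα = 2.5
Slice 3: Δl = 1.3/cos11.3° = 1.326 m; N'_3 = 75·cos11.3° − 21·1.326 = 45.7; c'Δl = 6.63; W sinα = 14.7
Slice 4: Δl = 1.6/cos20.4° = 1.707 m; N'_4 = 108·cos20.4° − 10·1.707 = 84.2; c'Δl = 8.54; W sinα = 37.6
Slice 5: Δl = 1.8/cos31.9° = 2.120 m; N'_5 = 96·cos31.9° − 7·2.120 = 66.7; c'Δl = 10.60; W sinα = 50.7
Slice 6: Δl = 2.2/cos47.6° = 3.263 m; N'_6 = 55·cos47.6° − 8·3.263 = 11.0; c'Δl = 16.31; W sinα = 40.6
Σc'Δl = 60.7 kN/m; ΣN' = 278.4 kN/m; ΣW sinα = 141.3 kN/m
Resisting = 60.7 + 278.4·tan33.7° = 60.7 + 185.7 = 246.4 kN/m
FS = 246.4 / 141.3 = 1.744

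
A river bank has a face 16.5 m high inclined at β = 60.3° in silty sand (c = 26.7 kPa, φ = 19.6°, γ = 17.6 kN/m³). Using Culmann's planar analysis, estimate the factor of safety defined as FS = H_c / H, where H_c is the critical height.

H_c = (4c/γ) · sinβ cosφ / [1 − cos(β − φ)]
    = (4·26.7/17.6) · sin60.3°·cos19.6° / [1 − cos40.7°]
    = 6.068 · 0.8183 / 0.2419 = 20.53 m
FS = H_c / H = 20.53 / 16.5 = 1.244

FS = 1.24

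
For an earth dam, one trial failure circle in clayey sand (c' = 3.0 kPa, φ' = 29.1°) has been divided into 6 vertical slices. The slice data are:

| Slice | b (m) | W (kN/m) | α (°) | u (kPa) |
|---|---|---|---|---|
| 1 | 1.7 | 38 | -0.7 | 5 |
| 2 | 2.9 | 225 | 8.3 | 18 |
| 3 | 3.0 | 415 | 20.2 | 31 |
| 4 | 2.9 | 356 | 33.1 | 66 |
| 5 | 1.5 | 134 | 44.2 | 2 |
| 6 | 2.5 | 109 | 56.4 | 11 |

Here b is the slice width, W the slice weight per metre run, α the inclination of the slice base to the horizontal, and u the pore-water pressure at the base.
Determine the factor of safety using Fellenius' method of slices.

Ordinary method of slices: FS = Σ[c'·Δl_i + (W_i cosα_i − u_i·Δl_i)·tanφ'] / Σ W_i sinα_i, with Δl_i = b_i / cosα_i.
Slice 1: Δl = 1.7/cos(-0.7°) = 1.700 m; N'_1 = 38·cos(-0.7°) − 5·1.700 = 29.5; c'Δl = 5.10; W sinα = -0.5
Slice 2: Δl = 2.9/cos8.3° = 2.931 m; N'_2 = 225·cos8.3° − 18·2.931 = 169.9; c'Δl = 8.79; W sinα = 32.5
Slice 3: Δl = 3.0/cos20.2° = 3.197 m; N'_3 = 415·cos20.2° − 31·3.197 = 290.4; c'Δl = 9.59; W sinα = 143.3
Slice 4: Δl = 2.9/cos33.1° = 3.462 m; N'_4 = 356·cos33.1° − 66·3.462 = 69.8; c'Δl = 10.39; W sinα = 194.4
Slice 5: Δl = 1.5/cos44.2° = 2.092 m; N'_5 = 134·cos44.2° − 2·2.092 = 91.9; c'Δl = 6.28; W sinα = 93.4
Slice 6: Δl = 2.5/cos56.4° = 4.518 m; N'_6 = 109·cos56.4° − 11·4.518 = 10.6; c'Δl = 13.55; W sinα = 90.8
Σc'Δl = 53.7 kN/m; ΣN' = 662.0 kN/m; ΣW sinα = 553.9 kN/m
Resisting = 53.7 + 662.0·tan29.1° = 53.7 + 368.5 = 422.2 kN/m
FS = 422.2 / 553.9 = 0.762

FS = 0.76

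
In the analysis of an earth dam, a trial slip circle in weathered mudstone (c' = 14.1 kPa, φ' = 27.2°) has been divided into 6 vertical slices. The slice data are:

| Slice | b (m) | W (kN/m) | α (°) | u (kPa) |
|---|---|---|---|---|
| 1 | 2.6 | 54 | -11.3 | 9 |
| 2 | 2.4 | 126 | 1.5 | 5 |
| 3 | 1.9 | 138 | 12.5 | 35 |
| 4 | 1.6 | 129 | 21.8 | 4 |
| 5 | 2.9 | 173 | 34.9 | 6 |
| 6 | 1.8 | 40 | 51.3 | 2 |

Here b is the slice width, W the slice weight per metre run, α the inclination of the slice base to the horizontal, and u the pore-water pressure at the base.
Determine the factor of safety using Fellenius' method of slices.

FS = 2.25

Ordinary method of slices: FS = Σ[c'·Δl_i + (W_i cosα_i − u_i·Δl_i)·tanφ'] / Σ W_i sinα_i, with Δl_i = b_i / cosα_i.
Slice 1: Δl = 2.6/cos(-11.3°) = 2.651 m; N'_1 = 54·cos(-11.3°) − 9·2.651 = 29.1; c'Δl = 37.38; W sinα = -10.6
Slice 2: Δl = 2.4/cos1.5° = 2.401 m; N'_2 = 126·cos1.5° − 5·2.401 = 114.0; c'Δl = 33.85; W sinα = 3.3
Slice 3: Δl = 1.9/cos12.5° = 1.946 m; N'_3 = 138·cos12.5° − 35·1.946 = 66.6; c'Δl = 27.44; W sinα = 29.9
Slice 4: Δl = 1.6/cos21.8° = 1.723 m; N'_4 = 129·cos21.8° − 4·1.723 = 112.9; c'Δl = 24.30; W sinα = 47.9
Slice 5: Δl = 2.9/cos34.9° = 3.536 m; N'_5 = 173·cos34.9° − 6·3.536 = 120.7; c'Δl = 49.86; W sinα = 99.0
Slice 6: Δl = 1.8/cos51.3° = 2.879 m; N'_6 = 40·cos51.3° − 2·2.879 = 19.3; c'Δl = 40.59; W sinα = 31.2
Σc'Δl = 213.4 kN/m; ΣN' = 462.5 kN/m; ΣW sinα = 200.7 kN/m
Resisting = 213.4 + 462.5·tan27.2° = 213.4 + 237.7 = 451.1 kN/m
FS = 451.1 / 200.7 = 2.248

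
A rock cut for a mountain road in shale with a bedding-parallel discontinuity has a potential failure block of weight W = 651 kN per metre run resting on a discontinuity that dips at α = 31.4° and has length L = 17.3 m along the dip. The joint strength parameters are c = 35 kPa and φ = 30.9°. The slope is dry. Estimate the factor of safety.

FS = 2.77

Resolving the block weight along and normal to the plane and applying the Mohr–Coulomb strength on the joint:
N' = W cosα = 651·cos31.4° = 555.7 kN/m
Driving force T = W sinα = 651·sin31.4° = 339.2 kN/m
Resisting force R = c·L + N'·tanφ = 35·17.3 + 555.7·tan30.9° = 605.5 + 332.6 = 938.1 kN/m
FS = R / T = 938.1 / 339.2 = 2.766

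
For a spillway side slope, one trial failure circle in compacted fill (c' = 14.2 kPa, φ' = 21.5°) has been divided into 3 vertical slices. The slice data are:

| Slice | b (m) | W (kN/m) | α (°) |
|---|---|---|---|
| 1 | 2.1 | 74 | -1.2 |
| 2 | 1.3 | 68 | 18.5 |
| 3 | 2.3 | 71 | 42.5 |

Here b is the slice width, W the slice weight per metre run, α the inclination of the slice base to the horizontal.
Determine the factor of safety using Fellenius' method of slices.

FS = 2.48

Ordinary method of slices: FS = Σ[c'·Δl_i + (W_i cosα_i)·tanφ'] / Σ W_i sinα_i, with Δl_i = b_i / cosα_i.
Slice 1: Δl = 2.1/cos(-1.2°) = 2.100 m; N'_1 = 74·cos(-1.2°) = 74.0; c'Δl = 29.83; W sinα = -1.5
Slice 2: Δl = 1.3/cos18.5° = 1.371 m; N'_2 = 68·cos18.5° = 64.5; c'Δl = 19.47; W sinα = 21.6
Slice 3: Δl = 2.3/cos42.5° = 3.120 m; N'_3 = 71·cos42.5° = 52.3; c'Δl = 44.30; W sinα = 48.0
Σc'Δl = 93.6 kN/m; ΣN' = 190.8 kN/m; ΣW sinα = 68.0 kN/m
Resisting = 93.6 + 190.8·tan21.5° = 93.6 + 75.2 = 168.8 kN/m
FS = 168.8 / 68.0 = 2.482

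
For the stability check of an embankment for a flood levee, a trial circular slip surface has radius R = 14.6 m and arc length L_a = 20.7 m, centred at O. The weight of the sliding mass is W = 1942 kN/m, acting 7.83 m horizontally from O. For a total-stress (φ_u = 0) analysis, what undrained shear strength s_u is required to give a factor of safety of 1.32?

s_u = 66.4 kPa

FS = s_u·L_a·R / (W·d), so s_u = FS·W·d / (L_a·R).
s_u = 1.32·1942·7.83 / (20.70·14.6) = 20071.7 / 302.22 = 66.41 kPa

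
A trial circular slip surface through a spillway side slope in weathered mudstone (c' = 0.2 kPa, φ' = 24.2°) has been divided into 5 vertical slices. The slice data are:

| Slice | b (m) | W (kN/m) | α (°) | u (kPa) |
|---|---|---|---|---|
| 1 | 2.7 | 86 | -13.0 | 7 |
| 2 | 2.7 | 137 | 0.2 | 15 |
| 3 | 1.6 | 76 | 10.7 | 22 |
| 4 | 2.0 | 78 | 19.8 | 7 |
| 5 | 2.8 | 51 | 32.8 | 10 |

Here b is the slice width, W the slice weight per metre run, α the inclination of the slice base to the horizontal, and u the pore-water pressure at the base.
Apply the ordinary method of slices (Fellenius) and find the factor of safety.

FS = 2.49

Ordinary method of slices: FS = Σ[c'·Δl_i + (W_i cosα_i − u_i·Δl_i)·tanφ'] / Σ W_i sinα_i, with Δl_i = b_i / cosα_i.
Slice 1: Δl = 2.7/cos(-13.0°) = 2.771 m; N'_1 = 86·cos(-13.0°) − 7·2.771 = 64.4; c'Δl = 0.55; W sinα = -19.3
Slice 2: Δl = 2.7/cos0.2° = 2.700 m; N'_2 = 137·cos0.2° − 15·2.700 = 96.5; c'Δl = 0.54; W sinα = 0.5
Slice 3: Δl = 1.6/cos10.7° = 1.628 m; N'_3 = 76·cos10.7° − 22·1.628 = 38.9; c'Δl = 0.33; W sinα = 14.1
Slice 4: Δl = 2.0/cos19.8° = 2.126 m; N'_4 = 78·cos19.8° − 7·2.126 = 58.5; c'Δl = 0.43; W sinα = 26.4
Slice 5: Δl = 2.8/cos32.8° = 3.331 m; N'_5 = 51·cos32.8° − 10·3.331 = 9.6; c'Δl = 0.67; W sinα = 27.6
Σc'Δl = 2.5 kN/m; ΣN' = 267.8 kN/m; ΣW sinα = 49.3 kN/m
Resisting = 2.5 + 267.8·tan24.2° = 2.5 + 120.4 = 122.9 kN/m
FS = 122.9 / 49.3 = 2.493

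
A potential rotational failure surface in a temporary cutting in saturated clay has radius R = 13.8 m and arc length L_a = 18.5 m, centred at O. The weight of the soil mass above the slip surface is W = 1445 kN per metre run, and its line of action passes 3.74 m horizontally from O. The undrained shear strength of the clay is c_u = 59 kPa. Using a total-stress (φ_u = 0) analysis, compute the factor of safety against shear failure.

FS = 2.79

Taking moments about the centre O, the resisting moment is provided by the undrained shear strength acting along the arc:
M_R = c_u·L_a·R = 59·18.50·13.8 = 15062.7 kN·m/m
M_D = W·d = 1445·3.74 = 5404.3 kN·m/m
FS = M_R / M_D = 15062.7 / 5404.3 = 2.787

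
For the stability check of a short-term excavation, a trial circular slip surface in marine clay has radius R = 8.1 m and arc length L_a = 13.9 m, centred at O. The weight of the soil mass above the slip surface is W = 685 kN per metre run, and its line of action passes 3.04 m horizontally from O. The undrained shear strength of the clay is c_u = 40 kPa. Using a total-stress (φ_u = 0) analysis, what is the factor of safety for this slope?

Taking moments about the centre O, the resisting moment is provided by the undrained shear strength acting along the arc:
M_R = c_u·L_a·R = 40·13.90·8.1 = 4503.6 kN·m/m
M_D = W·d = 685·3.04 = 2082.4 kN·m/m
FS = M_R / M_D = 4503.6 / 2082.4 = 2.163

FS = 2.16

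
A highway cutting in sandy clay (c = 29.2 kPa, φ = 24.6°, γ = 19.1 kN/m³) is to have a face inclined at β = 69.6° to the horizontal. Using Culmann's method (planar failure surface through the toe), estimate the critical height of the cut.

Culmann's analysis gives the critical failure plane at α_cr = (β + φ)/2 = (69.6 + 24.6)/2 = 47.1°, and the critical height
H_c = (4c/γ) · sinβ cosφ / [1 − cos(β − φ)]
    = (4·29.2/19.1) · sin69.6°·cos24.6° / [1 − cos(45.0°)]
    = 6.115 · 0.9373·0.9092 / [1 − 0.7071]
    = 6.115 · 0.8522 / 0.2929
    = 17.79 m

H_c = 17.79 m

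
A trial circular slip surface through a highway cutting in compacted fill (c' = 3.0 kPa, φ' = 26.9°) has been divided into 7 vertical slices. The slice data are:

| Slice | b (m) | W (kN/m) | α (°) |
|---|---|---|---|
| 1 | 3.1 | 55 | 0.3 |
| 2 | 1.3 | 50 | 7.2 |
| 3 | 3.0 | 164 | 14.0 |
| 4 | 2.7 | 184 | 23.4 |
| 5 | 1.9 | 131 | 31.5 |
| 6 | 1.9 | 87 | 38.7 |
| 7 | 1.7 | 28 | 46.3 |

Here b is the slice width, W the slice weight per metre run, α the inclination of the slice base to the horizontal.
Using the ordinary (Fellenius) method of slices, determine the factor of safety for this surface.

Ordinary method of slices: FS = Σ[c'·Δl_i + (W_i cosα_i)·tanφ'] / Σ W_i sinα_i, with Δl_i = b_i / cosα_i.
Slice 1: Δl = 3.1/cos0.3° = 3.100 m; N'_1 = 55·cos0.3° = 55.0; c'Δl = 9.30; W sinα = 0.3
Slice 2: Δl = 1.3/cos7.2° = 1.310 m; N'_2 = 50·cos7.2° = 49.6; c'Δl = 3.93; W sinα = 6.3
Slice 3: Δl = 3.0/cos14.0° = 3.092 m; N'_3 = 164·cos14.0° = 159.1; c'Δl = 9.28; W sinα = 39.7
Slice 4: Δl = 2.7/cos23.4° = 2.942 m; N'_4 = 184·cos23.4° = 168.9; c'Δl = 8.83; W sinα = 73.1
Slice 5: Δl = 1.9/cos31.5° = 2.228 m; N'_5 = 131·cos31.5° = 111.7; c'Δl = 6.69; W sinα = 68.4
Slice 6: Δl = 1.9/cos38.7° = 2.435 m; N'_6 = 87·cos38.7° = 67.9; c'Δl = 7.30; W sinα = 54.4
Slice 7: Δl = 1.7/cos46.3° = 2.461 m; N'_7 = 28·cos46.3° = 19.3; c'Δl = 7.38; W sinα = 20.2
Σc'Δl = 52.7 kN/m; ΣN' = 631.5 kN/m; ΣW sinα = 262.4 kN/m
Resisting = 52.7 + 631.5·tan26.9° = 52.7 + 320.4 = 373.1 kN/m
FS = 373.1 / 262.4 = 1.422

FS = 1.42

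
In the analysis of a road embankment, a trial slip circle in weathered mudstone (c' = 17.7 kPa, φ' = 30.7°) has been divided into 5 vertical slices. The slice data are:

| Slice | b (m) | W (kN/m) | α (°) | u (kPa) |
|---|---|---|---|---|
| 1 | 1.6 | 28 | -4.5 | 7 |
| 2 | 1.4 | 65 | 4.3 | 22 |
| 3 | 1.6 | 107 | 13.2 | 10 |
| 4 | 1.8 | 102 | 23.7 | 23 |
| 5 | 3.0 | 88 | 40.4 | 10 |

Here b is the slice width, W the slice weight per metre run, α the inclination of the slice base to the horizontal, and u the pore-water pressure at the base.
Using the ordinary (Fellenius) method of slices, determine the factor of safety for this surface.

FS = 2.51

Ordinary method of slices: FS = Σ[c'·Δl_i + (W_i cosα_i − u_i·Δl_i)·tanφ'] / Σ W_i sinα_i, with Δl_i = b_i / cosα_i.
Slice 1: Δl = 1.6/cos(-4.5°) = 1.605 m; N'_1 = 28·cos(-4.5°) − 7·1.605 = 16.7; c'Δl = 28.41; W sinα = -2.2
Slice 2: Δl = 1.4/cos4.3° = 1.404 m; N'_2 = 65·cos4.3° − 22·1.404 = 33.9; c'Δl = 24.85; W sinα = 4.9
Slice 3: Δl = 1.6/cos13.2° = 1.643 m; N'_3 = 107·cos13.2° − 10·1.643 = 87.7; c'Δl = 29.09; W sinα = 24.4
Slice 4: Δl = 1.8/cos23.7° = 1.966 m; N'_4 = 102·cos23.7° − 23·1.966 = 48.2; c'Δl = 34.79; W sinα = 41.0
Slice 5: Δl = 3.0/cos40.4° = 3.939 m; N'_5 = 88·cos40.4° − 10·3.939 = 27.6; c'Δl = 69.73; W sinα = 57.0
Σc'Δl = 186.9 kN/m; ΣN' = 214.2 kN/m; ΣW sinα = 125.1 kN/m
Resisting = 186.9 + 214.2·tan30.7° = 186.9 + 127.2 = 314.0 kN/m
FS = 314.0 / 125.1 = 2.509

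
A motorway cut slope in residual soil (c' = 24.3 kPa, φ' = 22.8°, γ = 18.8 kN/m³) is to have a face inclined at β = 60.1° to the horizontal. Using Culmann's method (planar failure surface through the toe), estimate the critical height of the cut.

Culmann's analysis gives the critical failure plane at α_cr = (β + φ')/2 = (60.1 + 22.8)/2 = 41.5°, and the critical height
H_c = (4c'/γ) · sinβ cosφ' / [1 − cos(β − φ')]
    = (4·24.3/18.8) · sin60.1°·cos22.8° / [1 − cos(37.3°)]
    = 5.170 · 0.8669·0.9219 / [1 − 0.7955]
    = 5.170 · 0.7992 / 0.2045
    = 20.20 m

H_c = 20.20 m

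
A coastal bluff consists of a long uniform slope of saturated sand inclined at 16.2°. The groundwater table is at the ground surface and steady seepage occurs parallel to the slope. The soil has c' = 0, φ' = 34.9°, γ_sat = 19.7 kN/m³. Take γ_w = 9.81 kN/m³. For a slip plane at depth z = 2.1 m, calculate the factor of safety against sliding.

With seepage parallel to the slope and the water table at the surface, the effective normal stress on the slip plane uses the buoyant unit weight γ' = γ_sat − γ_w while the driving shear stress uses γ_sat:
FS = [c' + γ' z cos²β tanφ'] / [γ_sat z sinβ cosβ]
(For c' = 0 this reduces to FS = (γ'/γ_sat)·tanφ'/tanβ.)
γ' = 19.7 − 9.81 = 9.89 kN/m³
Numerator = 0.0 + 9.89·2.1·cos²16.2°·tan34.9° = 0.0 + 9.89·2.1·0.9222·0.6976 = 13.361 kPa
Denominator = 19.7·2.1·sin16.2°·cos16.2° = 19.7·2.1·0.2790·0.9603 = 11.084 kPa
FS = 13.361 / 11.084 = 1.205

FS = 1.21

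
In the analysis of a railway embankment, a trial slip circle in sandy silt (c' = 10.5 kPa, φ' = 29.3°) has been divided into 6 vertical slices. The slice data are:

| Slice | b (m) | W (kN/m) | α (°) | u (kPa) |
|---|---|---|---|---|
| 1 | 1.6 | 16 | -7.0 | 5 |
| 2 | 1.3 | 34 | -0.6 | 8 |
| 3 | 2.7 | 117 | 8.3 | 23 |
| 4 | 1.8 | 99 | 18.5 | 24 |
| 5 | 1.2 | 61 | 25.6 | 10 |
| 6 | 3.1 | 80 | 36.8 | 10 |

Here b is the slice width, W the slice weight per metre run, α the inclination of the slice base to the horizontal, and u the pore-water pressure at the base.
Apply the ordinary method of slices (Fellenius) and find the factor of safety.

FS = 2.04

Ordinary method of slices: FS = Σ[c'·Δl_i + (W_i cosα_i − u_i·Δl_i)·tanφ'] / Σ W_i sinα_i, with Δl_i = b_i / cosα_i.
Slice 1: Δl = 1.6/cos(-7.0°) = 1.612 m; N'_1 = 16·cos(-7.0°) − 5·1.612 = 7.8; c'Δl = 16.93; W sinα = -1.9
Slice 2: Δl = 1.3/cos(-0.6°) = 1.300 m; N'_2 = 34·cos(-0.6°) − 8·1.300 = 23.6; c'Δl = 13.65; W sinα = -0.4
Slice 3: Δl = 2.7/cos8.3° = 2.729 m; N'_3 = 117·cos8.3° − 23·2.729 = 53.0; c'Δl = 28.65; W sinα = 16.9
Slice 4: Δl = 1.8/cos18.5° = 1.898 m; N'_4 = 99·cos18.5° − 24·1.898 = 48.3; c'Δl = 19.93; W sinα = 31.4
Slice 5: Δl = 1.2/cos25.6° = 1.331 m; N'_5 = 61·cos25.6° − 10·1.331 = 41.7; c'Δl = 13.97; W sinα = 26.4
Slice 6: Δl = 3.1/cos36.8° = 3.871 m; N'_6 = 80·cos36.8° − 10·3.871 = 25.3; c'Δl = 40.65; W sinα = 47.9
Σc'Δl = 133.8 kN/m; ΣN' = 199.8 kN/m; ΣW sinα = 120.3 kN/m
Resisting = 133.8 + 199.8·tan29.3° = 133.8 + 112.1 = 245.9 kN/m
FS = 245.9 / 120.3 = 2.045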